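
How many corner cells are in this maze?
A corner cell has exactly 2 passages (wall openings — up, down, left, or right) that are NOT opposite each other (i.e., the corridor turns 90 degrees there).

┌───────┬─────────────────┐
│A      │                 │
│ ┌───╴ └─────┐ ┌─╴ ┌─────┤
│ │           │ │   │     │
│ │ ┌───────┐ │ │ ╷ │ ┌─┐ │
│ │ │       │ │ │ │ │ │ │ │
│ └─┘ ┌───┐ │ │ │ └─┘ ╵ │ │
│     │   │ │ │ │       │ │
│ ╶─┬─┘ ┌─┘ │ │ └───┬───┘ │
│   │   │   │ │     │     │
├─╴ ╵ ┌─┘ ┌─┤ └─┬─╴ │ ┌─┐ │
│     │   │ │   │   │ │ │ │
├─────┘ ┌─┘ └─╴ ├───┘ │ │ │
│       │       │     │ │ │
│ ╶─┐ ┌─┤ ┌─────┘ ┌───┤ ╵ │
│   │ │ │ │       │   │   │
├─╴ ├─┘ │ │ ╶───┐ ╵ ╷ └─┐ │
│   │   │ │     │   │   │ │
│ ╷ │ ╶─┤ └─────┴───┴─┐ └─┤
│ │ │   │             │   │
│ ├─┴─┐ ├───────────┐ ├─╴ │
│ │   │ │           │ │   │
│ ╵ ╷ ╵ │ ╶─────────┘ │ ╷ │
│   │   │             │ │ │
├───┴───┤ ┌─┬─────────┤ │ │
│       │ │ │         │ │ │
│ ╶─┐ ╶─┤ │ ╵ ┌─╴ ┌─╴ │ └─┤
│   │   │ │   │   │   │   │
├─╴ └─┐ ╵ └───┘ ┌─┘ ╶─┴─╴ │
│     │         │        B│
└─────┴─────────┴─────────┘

Counting corner cells (2 non-opposite passages):
Total corners: 81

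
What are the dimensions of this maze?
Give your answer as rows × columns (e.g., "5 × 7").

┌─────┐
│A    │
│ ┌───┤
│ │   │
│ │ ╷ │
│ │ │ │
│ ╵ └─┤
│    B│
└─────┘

Counting the maze dimensions:
Rows (vertical): 4
Columns (horizontal): 3
Dimensions: 4 × 3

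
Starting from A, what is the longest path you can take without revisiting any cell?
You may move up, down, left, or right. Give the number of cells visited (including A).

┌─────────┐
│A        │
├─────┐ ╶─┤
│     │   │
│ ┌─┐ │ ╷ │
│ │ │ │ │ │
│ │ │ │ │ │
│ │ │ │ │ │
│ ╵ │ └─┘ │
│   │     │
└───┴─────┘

Finding longest simple path using DFS:
Start: (0, 0)
Longest path visits 22 cells
Path: A → right → right → right → down → right → down → down → down → left → left → up → up → up → left → left → down → down → down → right → up → up

Solution:

┌─────────┐
│A → → ↓  │
├─────┐ ╶─┤
│↓ ← ↰│↳ ↓│
│ ┌─┐ │ ╷ │
│↓│B│↑│ │↓│
│ │ │ │ │ │
│↓│↑│↑│ │↓│
│ ╵ │ └─┘ │
│↳ ↑│↑ ← ↲│
└───┴─────┘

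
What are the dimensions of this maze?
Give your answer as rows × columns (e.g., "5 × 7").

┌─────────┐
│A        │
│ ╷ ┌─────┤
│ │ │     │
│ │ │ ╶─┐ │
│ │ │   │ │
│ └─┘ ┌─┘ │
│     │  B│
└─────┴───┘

Counting the maze dimensions:
Rows (vertical): 4
Columns (horizontal): 5
Dimensions: 4 × 5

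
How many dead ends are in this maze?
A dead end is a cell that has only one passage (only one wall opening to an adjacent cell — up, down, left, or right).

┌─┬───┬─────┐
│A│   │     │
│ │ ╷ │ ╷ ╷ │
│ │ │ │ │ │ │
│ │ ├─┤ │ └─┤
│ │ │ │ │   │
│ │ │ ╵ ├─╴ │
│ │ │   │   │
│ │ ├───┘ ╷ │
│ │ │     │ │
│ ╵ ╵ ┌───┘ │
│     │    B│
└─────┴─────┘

Checking each cell for number of passages:

Dead ends found at positions:
  (0, 0)
  (1, 2)
  (1, 5)
  (2, 2)
  (5, 3)
Total dead ends: 5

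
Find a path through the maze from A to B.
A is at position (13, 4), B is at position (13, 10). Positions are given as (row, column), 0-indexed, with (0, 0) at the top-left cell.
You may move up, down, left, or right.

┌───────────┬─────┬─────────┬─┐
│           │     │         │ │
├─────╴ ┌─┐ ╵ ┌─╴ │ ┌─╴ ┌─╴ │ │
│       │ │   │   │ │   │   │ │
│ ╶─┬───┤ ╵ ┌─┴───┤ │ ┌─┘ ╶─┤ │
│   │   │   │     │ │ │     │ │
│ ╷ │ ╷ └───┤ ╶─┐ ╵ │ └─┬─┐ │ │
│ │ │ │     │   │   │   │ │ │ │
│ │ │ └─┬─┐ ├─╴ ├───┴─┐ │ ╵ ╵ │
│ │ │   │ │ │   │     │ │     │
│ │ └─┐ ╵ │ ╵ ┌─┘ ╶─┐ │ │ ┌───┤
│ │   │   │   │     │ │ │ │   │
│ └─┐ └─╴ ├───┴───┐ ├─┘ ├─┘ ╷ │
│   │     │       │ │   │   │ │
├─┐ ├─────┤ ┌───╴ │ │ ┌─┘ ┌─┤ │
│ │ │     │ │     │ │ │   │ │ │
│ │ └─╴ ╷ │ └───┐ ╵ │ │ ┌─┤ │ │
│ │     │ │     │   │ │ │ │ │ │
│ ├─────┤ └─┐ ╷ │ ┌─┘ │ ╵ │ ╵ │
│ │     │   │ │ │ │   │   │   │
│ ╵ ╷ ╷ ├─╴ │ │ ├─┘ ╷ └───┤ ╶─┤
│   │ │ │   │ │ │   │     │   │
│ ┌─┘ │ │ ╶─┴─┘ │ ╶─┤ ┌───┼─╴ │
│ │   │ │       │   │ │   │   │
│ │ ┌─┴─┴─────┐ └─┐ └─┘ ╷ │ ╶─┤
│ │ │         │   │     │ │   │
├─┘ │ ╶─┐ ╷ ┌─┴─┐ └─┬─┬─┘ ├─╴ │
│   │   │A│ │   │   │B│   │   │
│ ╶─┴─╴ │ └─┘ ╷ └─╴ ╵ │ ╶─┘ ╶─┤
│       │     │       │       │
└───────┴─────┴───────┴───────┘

Finding the shortest path from (13, 4) to (13, 10):
Path length: 10 steps
Directions: down → right → right → up → right → down → right → right → right → up

Solution:

┌───────────┬─────┬─────────┬─┐
│           │     │         │ │
├─────╴ ┌─┐ ╵ ┌─╴ │ ┌─╴ ┌─╴ │ │
│       │ │   │   │ │   │   │ │
│ ╶─┬───┤ ╵ ┌─┴───┤ │ ┌─┘ ╶─┤ │
│   │   │   │     │ │ │     │ │
│ ╷ │ ╷ └───┤ ╶─┐ ╵ │ └─┬─┐ │ │
│ │ │ │     │   │   │   │ │ │ │
│ │ │ └─┬─┐ ├─╴ ├───┴─┐ │ ╵ ╵ │
│ │ │   │ │ │   │     │ │     │
│ │ └─┐ ╵ │ ╵ ┌─┘ ╶─┐ │ │ ┌───┤
│ │   │   │   │     │ │ │ │   │
│ └─┐ └─╴ ├───┴───┐ ├─┘ ├─┘ ╷ │
│   │     │       │ │   │   │ │
├─┐ ├─────┤ ┌───╴ │ │ ┌─┘ ┌─┤ │
│ │ │     │ │     │ │ │   │ │ │
│ │ └─╴ ╷ │ └───┐ ╵ │ │ ┌─┤ │ │
│ │     │ │     │   │ │ │ │ │ │
│ ├─────┤ └─┐ ╷ │ ┌─┘ │ ╵ │ ╵ │
│ │     │   │ │ │ │   │   │   │
│ ╵ ╷ ╷ ├─╴ │ │ ├─┘ ╷ └───┤ ╶─┤
│   │ │ │   │ │ │   │     │   │
│ ┌─┘ │ │ ╶─┴─┘ │ ╶─┤ ┌───┼─╴ │
│ │   │ │       │   │ │   │   │
│ │ ┌─┴─┴─────┐ └─┐ └─┘ ╷ │ ╶─┤
│ │ │         │   │     │ │   │
├─┘ │ ╶─┐ ╷ ┌─┴─┐ └─┬─┬─┘ ├─╴ │
│   │   │A│ │↱ ↓│   │B│   │   │
│ ╶─┴─╴ │ └─┘ ╷ └─╴ ╵ │ ╶─┘ ╶─┤
│       │↳ → ↑│↳ → → ↑│       │
└───────┴─────┴───────┴───────┘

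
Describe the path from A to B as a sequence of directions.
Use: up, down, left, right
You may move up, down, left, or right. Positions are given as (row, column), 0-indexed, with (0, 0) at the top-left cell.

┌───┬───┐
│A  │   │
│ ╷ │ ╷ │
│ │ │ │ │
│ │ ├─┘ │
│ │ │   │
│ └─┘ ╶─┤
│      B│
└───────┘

Finding the path and converting it to directions:
Path through cells: (0,0) → (1,0) → (2,0) → (3,0) → (3,1) → (3,2) → (3,3)
Directions: down, down, down, right, right, right

Solution:

┌───┬───┐
│A  │   │
│ ╷ │ ╷ │
│↓│ │ │ │
│ │ ├─┘ │
│↓│ │   │
│ └─┘ ╶─┤
│↳ → → B│
└───────┘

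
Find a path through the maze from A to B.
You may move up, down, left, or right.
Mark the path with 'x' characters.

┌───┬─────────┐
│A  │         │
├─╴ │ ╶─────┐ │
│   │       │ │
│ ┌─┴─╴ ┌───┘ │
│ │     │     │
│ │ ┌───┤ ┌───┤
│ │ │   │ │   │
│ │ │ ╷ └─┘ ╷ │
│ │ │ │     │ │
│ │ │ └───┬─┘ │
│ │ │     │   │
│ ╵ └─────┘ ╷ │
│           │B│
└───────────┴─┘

Finding the shortest path through the maze:
Path length: 16 steps
Directions: right → down → left → down → down → down → down → down → right → right → right → right → right → up → right → down

Solution:

┌───┬─────────┐
│A x│         │
├─╴ │ ╶─────┐ │
│x x│       │ │
│ ┌─┴─╴ ┌───┘ │
│x│     │     │
│ │ ┌───┤ ┌───┤
│x│ │   │ │   │
│ │ │ ╷ └─┘ ╷ │
│x│ │ │     │ │
│ │ │ └───┬─┘ │
│x│ │     │x x│
│ ╵ └─────┘ ╷ │
│x x x x x x│B│
└───────────┴─┘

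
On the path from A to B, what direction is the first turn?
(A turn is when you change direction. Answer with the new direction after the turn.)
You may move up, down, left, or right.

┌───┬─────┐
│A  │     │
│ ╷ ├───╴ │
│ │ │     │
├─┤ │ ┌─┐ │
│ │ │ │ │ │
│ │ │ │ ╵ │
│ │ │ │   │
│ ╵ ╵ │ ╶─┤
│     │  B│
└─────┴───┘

Directions: right, down, down, down, down, right, up, up, up, right, right, down, down, left, down, right
First turn direction: down

Solution:

┌───┬─────┐
│A ↓│     │
│ ╷ ├───╴ │
│ │↓│↱ → ↓│
├─┤ │ ┌─┐ │
│ │↓│↑│ │↓│
│ │ │ │ ╵ │
│ │↓│↑│↓ ↲│
│ ╵ ╵ │ ╶─┤
│  ↳ ↑│↳ B│
└─────┴───┘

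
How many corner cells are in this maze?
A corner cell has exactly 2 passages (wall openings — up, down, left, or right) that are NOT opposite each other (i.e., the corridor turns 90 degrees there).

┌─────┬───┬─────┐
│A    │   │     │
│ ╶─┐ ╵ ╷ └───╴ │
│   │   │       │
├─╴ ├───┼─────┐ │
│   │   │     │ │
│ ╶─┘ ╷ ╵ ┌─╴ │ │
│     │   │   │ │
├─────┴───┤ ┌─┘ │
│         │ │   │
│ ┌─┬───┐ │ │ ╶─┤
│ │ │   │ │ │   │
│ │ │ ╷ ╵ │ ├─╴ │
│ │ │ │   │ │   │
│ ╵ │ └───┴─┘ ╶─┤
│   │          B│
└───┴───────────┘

Counting corner cells (2 non-opposite passages):
Total corners: 37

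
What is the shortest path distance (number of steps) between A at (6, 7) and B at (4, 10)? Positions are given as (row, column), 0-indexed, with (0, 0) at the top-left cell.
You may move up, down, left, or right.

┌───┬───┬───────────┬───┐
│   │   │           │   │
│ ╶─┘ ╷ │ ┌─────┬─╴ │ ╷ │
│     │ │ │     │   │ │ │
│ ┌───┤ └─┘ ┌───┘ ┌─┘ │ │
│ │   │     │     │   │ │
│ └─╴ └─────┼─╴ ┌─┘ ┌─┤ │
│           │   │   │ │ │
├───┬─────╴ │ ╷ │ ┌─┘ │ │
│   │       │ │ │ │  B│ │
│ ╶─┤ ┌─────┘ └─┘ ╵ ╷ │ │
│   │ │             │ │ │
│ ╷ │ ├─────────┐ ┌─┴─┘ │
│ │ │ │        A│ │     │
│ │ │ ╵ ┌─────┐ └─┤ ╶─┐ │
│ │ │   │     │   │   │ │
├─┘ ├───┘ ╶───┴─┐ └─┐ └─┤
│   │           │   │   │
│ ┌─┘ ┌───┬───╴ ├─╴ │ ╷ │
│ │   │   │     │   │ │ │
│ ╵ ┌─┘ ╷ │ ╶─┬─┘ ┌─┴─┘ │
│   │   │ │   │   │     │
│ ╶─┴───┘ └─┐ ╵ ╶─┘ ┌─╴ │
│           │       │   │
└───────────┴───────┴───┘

Finding path from (6, 7) to (4, 10):
Path: (6,7) → (7,7) → (7,8) → (8,8) → (8,9) → (9,9) → (9,8) → (10,8) → (10,7) → (11,7) → (11,8) → (11,9) → (10,9) → (10,10) → (10,11) → (9,11) → (8,11) → (8,10) → (7,10) → (7,9) → (6,9) → (6,10) → (6,11) → (5,11) → (4,11) → (3,11) → (2,11) → (1,11) → (0,11) → (0,10) → (1,10) → (2,10) → (2,9) → (3,9) → (3,8) → (4,8) → (5,8) → (5,9) → (4,9) → (4,10)
Distance: 39 steps

Solution:

┌───┬───┬───────────┬───┐
│   │   │           │↓ ↰│
│ ╶─┘ ╷ │ ┌─────┬─╴ │ ╷ │
│     │ │ │     │   │↓│↑│
│ ┌───┤ └─┘ ┌───┘ ┌─┘ │ │
│ │   │     │     │↓ ↲│↑│
│ └─╴ └─────┼─╴ ┌─┘ ┌─┤ │
│           │   │↓ ↲│ │↑│
├───┬─────╴ │ ╷ │ ┌─┘ │ │
│   │       │ │ │↓│↱ B│↑│
│ ╶─┤ ┌─────┘ └─┘ ╵ ╷ │ │
│   │ │          ↳ ↑│ │↑│
│ ╷ │ ├─────────┐ ┌─┴─┘ │
│ │ │ │        A│ │↱ → ↑│
│ │ │ ╵ ┌─────┐ └─┤ ╶─┐ │
│ │ │   │     │↳ ↓│↑ ↰│ │
├─┘ ├───┘ ╶───┴─┐ └─┐ └─┤
│   │           │↳ ↓│↑ ↰│
│ ┌─┘ ┌───┬───╴ ├─╴ │ ╷ │
│ │   │   │     │↓ ↲│ │↑│
│ ╵ ┌─┘ ╷ │ ╶─┬─┘ ┌─┴─┘ │
│   │   │ │   │↓ ↲│↱ → ↑│
│ ╶─┴───┘ └─┐ ╵ ╶─┘ ┌─╴ │
│           │  ↳ → ↑│   │
└───────────┴───────┴───┘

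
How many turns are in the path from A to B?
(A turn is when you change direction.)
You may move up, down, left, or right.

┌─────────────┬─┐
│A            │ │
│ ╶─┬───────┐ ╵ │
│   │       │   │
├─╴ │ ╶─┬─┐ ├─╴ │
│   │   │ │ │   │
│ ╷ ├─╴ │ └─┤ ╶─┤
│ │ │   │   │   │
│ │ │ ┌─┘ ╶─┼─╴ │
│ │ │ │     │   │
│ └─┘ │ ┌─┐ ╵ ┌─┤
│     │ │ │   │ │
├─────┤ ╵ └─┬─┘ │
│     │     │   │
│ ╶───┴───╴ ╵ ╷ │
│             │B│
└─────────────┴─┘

Directions: right, right, right, right, right, right, down, right, down, left, down, right, down, left, down, left, up, left, left, down, down, right, right, down, right, up, right, down
Number of turns: 19

Solution:

┌─────────────┬─┐
│A → → → → → ↓│ │
│ ╶─┬───────┐ ╵ │
│   │       │↳ ↓│
├─╴ │ ╶─┬─┐ ├─╴ │
│   │   │ │ │↓ ↲│
│ ╷ ├─╴ │ └─┤ ╶─┤
│ │ │   │   │↳ ↓│
│ │ │ ┌─┘ ╶─┼─╴ │
│ │ │ │↓ ← ↰│↓ ↲│
│ └─┘ │ ┌─┐ ╵ ┌─┤
│     │↓│ │↑ ↲│ │
├─────┤ ╵ └─┬─┘ │
│     │↳ → ↓│↱ ↓│
│ ╶───┴───╴ ╵ ╷ │
│          ↳ ↑│B│
└─────────────┴─┘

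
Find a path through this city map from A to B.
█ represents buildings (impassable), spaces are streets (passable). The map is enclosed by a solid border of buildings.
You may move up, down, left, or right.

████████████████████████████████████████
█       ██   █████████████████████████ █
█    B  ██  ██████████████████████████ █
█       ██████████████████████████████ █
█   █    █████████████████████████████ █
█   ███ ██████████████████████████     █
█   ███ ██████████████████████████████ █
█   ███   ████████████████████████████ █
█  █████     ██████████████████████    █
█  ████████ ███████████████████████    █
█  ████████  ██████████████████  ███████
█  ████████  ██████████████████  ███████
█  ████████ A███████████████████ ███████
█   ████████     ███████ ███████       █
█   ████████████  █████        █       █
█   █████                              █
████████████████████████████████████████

Finding the shortest path from A to B:
Movement: cardinal only
Path length: 17 steps
Directions: up → up → left → up → up → left → left → up → left → left → up → up → up → up → up → left → left

Solution:

████████████████████████████████████████
█       ██   █████████████████████████ █
█    B←↰██  ██████████████████████████ █
█      ↑██████████████████████████████ █
█   █  ↑ █████████████████████████████ █
█   ███↑██████████████████████████     █
█   ███↑██████████████████████████████ █
█   ███↑←↰████████████████████████████ █
█  █████ ↑←↰ ██████████████████████    █
█  ████████↑███████████████████████    █
█  ████████↑↰██████████████████  ███████
█  ████████ ↑██████████████████  ███████
█  ████████ A███████████████████ ███████
█   ████████     ███████ ███████       █
█   ████████████  █████        █       █
█   █████                              █
████████████████████████████████████████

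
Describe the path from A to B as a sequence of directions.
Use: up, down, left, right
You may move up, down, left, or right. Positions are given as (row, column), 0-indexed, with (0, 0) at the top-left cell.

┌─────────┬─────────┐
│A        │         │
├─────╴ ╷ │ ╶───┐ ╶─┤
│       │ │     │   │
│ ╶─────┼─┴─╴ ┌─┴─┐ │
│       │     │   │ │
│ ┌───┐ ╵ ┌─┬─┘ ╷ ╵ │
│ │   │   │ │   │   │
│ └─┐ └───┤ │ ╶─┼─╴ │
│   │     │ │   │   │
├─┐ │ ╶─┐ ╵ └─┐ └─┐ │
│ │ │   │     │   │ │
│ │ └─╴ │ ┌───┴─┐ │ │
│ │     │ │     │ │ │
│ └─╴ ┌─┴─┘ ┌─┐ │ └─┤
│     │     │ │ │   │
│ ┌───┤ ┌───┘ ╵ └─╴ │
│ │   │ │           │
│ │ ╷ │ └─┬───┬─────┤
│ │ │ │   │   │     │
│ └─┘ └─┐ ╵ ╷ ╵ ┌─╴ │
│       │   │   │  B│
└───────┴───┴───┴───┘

Finding the path and converting it to directions:
Path through cells: (0,0) → (0,1) → (0,2) → (0,3) → (1,3) → (1,2) → (1,1) → (1,0) → (2,0) → (2,1) → (2,2) → (2,3) → (3,3) → (3,4) → (2,4) → (2,5) → (2,6) → (1,6) → (1,5) → (0,5) → (0,6) → (0,7) → (0,8) → (1,8) → (1,9) → (2,9) → (3,9) → (3,8) → (2,8) → (2,7) → (3,7) → (3,6) → (4,6) → (4,7) → (5,7) → (5,8) → (6,8) → (7,8) → (7,9) → (8,9) → (8,8) → (8,7) → (7,7) → (6,7) → (6,6) → (6,5) → (7,5) → (7,4) → (7,3) → (8,3) → (9,3) → (9,4) → (10,4) → (10,5) → (9,5) → (9,6) → (10,6) → (10,7) → (9,7) → (9,8) → (9,9) → (10,9)
Directions: right, right, right, down, left, left, left, down, right, right, right, down, right, up, right, right, up, left, up, right, right, right, down, right, down, down, left, up, left, down, left, down, right, down, right, down, down, right, down, left, left, up, up, left, left, down, left, left, down, down, right, down, right, up, right, down, right, up, right, right, down

Solution:

┌─────────┬─────────┐
│A → → ↓  │↱ → → ↓  │
├─────╴ ╷ │ ╶───┐ ╶─┤
│↓ ← ← ↲│ │↑ ↰  │↳ ↓│
│ ╶─────┼─┴─╴ ┌─┴─┐ │
│↳ → → ↓│↱ → ↑│↓ ↰│↓│
│ ┌───┐ ╵ ┌─┬─┘ ╷ ╵ │
│ │   │↳ ↑│ │↓ ↲│↑ ↲│
│ └─┐ └───┤ │ ╶─┼─╴ │
│   │     │ │↳ ↓│   │
├─┐ │ ╶─┐ ╵ └─┐ └─┐ │
│ │ │   │     │↳ ↓│ │
│ │ └─╴ │ ┌───┴─┐ │ │
│ │     │ │↓ ← ↰│↓│ │
│ └─╴ ┌─┴─┘ ┌─┐ │ └─┤
│     │↓ ← ↲│ │↑│↳ ↓│
│ ┌───┤ ┌───┘ ╵ └─╴ │
│ │   │↓│      ↑ ← ↲│
│ │ ╷ │ └─┬───┬─────┤
│ │ │ │↳ ↓│↱ ↓│↱ → ↓│
│ └─┘ └─┐ ╵ ╷ ╵ ┌─╴ │
│       │↳ ↑│↳ ↑│  B│
└───────┴───┴───┴───┘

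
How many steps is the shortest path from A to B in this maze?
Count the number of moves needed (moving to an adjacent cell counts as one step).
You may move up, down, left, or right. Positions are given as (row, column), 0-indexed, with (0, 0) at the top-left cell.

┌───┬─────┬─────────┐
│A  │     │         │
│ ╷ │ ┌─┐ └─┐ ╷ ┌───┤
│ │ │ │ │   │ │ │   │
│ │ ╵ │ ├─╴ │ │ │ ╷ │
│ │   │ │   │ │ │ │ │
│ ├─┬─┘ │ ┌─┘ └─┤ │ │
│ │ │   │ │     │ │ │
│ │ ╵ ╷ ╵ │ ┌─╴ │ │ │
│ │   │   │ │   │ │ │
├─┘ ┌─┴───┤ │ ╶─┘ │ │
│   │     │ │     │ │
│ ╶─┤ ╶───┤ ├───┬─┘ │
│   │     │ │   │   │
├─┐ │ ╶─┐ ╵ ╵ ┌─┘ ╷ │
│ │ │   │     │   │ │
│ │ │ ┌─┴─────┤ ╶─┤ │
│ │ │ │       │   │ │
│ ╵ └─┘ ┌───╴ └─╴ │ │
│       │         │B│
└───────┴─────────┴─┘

Using BFS to find shortest path:
Start: (0, 0), End: (9, 9)
Path found:
(0,0) → (0,1) → (1,1) → (2,1) → (2,2) → (1,2) → (0,2) → (0,3) → (0,4) → (1,4) → (1,5) → (2,5) → (2,4) → (3,4) → (4,4) → (4,3) → (3,3) → (3,2) → (4,2) → (4,1) → (5,1) → (5,0) → (6,0) → (6,1) → (7,1) → (8,1) → (9,1) → (9,2) → (9,3) → (8,3) → (8,4) → (8,5) → (8,6) → (9,6) → (9,7) → (9,8) → (8,8) → (8,7) → (7,7) → (7,8) → (6,8) → (6,9) → (7,9) → (8,9) → (9,9)
Number of steps: 44

Solution:

┌───┬─────┬─────────┐
│A ↓│↱ → ↓│         │
│ ╷ │ ┌─┐ └─┐ ╷ ┌───┤
│ │↓│↑│ │↳ ↓│ │ │   │
│ │ ╵ │ ├─╴ │ │ │ ╷ │
│ │↳ ↑│ │↓ ↲│ │ │ │ │
│ ├─┬─┘ │ ┌─┘ └─┤ │ │
│ │ │↓ ↰│↓│     │ │ │
│ │ ╵ ╷ ╵ │ ┌─╴ │ │ │
│ │↓ ↲│↑ ↲│ │   │ │ │
├─┘ ┌─┴───┤ │ ╶─┘ │ │
│↓ ↲│     │ │     │ │
│ ╶─┤ ╶───┤ ├───┬─┘ │
│↳ ↓│     │ │   │↱ ↓│
├─┐ │ ╶─┐ ╵ ╵ ┌─┘ ╷ │
│ │↓│   │     │↱ ↑│↓│
│ │ │ ┌─┴─────┤ ╶─┤ │
│ │↓│ │↱ → → ↓│↑ ↰│↓│
│ ╵ └─┘ ┌───╴ └─╴ │ │
│  ↳ → ↑│    ↳ → ↑│B│
└───────┴─────────┴─┘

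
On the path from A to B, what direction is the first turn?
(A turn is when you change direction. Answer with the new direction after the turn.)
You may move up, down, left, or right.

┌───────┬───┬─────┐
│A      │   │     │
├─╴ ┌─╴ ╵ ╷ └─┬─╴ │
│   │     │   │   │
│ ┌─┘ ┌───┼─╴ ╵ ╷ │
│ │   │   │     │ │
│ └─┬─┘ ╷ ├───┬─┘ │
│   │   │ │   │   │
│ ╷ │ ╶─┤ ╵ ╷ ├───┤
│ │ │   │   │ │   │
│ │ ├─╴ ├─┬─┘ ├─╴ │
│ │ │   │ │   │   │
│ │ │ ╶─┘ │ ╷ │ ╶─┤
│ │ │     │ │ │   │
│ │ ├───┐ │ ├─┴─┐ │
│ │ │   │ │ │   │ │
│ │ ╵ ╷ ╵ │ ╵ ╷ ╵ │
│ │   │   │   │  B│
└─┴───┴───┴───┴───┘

Directions: right, down, left, down, down, right, down, down, down, down, down, right, up, right, down, right, up, up, left, left, up, right, up, left, up, right, up, right, down, down, right, up, right, down, down, left, down, down, down, right, up, right, down, right
First turn direction: down

Solution:

┌───────┬───┬─────┐
│A ↓    │   │     │
├─╴ ┌─╴ ╵ ╷ └─┬─╴ │
│↓ ↲│     │   │   │
│ ┌─┘ ┌───┼─╴ ╵ ╷ │
│↓│   │↱ ↓│     │ │
│ └─┬─┘ ╷ ├───┬─┘ │
│↳ ↓│↱ ↑│↓│↱ ↓│   │
│ ╷ │ ╶─┤ ╵ ╷ ├───┤
│ │↓│↑ ↰│↳ ↑│↓│   │
│ │ ├─╴ ├─┬─┘ ├─╴ │
│ │↓│↱ ↑│ │↓ ↲│   │
│ │ │ ╶─┘ │ ╷ │ ╶─┤
│ │↓│↑ ← ↰│↓│ │   │
│ │ ├───┐ │ ├─┴─┐ │
│ │↓│↱ ↓│↑│↓│↱ ↓│ │
│ │ ╵ ╷ ╵ │ ╵ ╷ ╵ │
│ │↳ ↑│↳ ↑│↳ ↑│↳ B│
└─┴───┴───┴───┴───┘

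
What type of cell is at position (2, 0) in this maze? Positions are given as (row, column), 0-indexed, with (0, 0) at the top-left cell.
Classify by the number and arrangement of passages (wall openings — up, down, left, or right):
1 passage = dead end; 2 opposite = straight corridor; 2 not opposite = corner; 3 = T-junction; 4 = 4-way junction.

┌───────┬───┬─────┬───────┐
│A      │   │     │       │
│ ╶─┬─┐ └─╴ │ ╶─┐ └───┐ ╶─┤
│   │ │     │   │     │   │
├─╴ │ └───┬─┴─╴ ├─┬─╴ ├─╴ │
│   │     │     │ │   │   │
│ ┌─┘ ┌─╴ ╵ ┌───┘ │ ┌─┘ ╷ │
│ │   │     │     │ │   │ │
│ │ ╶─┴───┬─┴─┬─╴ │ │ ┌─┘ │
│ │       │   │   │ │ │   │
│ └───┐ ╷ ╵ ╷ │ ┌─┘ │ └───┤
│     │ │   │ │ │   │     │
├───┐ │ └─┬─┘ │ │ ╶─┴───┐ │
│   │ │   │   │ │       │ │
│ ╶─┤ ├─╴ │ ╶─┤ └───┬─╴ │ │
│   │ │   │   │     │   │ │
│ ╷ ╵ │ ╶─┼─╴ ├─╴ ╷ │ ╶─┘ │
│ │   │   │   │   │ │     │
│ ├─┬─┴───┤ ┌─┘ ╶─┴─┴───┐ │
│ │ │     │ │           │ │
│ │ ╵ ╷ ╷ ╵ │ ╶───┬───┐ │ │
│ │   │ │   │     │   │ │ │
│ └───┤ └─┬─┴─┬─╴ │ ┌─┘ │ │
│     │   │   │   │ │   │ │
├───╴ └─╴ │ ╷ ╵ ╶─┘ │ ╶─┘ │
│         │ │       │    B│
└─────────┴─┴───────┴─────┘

Checking cell at (2, 0):
Number of passages: 2
Cell type: corner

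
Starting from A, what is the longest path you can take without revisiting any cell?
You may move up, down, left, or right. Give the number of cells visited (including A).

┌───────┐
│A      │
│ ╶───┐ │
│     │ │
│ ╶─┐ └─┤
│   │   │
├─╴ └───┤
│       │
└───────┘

Finding longest simple path using DFS:
Start: (0, 0)
Longest path visits 7 cells
Path: A → down → down → right → down → right → right

Solution:

┌───────┐
│A      │
│ ╶───┐ │
│↓    │ │
│ ╶─┐ └─┤
│↳ ↓│   │
├─╴ └───┤
│  ↳ → B│
└───────┘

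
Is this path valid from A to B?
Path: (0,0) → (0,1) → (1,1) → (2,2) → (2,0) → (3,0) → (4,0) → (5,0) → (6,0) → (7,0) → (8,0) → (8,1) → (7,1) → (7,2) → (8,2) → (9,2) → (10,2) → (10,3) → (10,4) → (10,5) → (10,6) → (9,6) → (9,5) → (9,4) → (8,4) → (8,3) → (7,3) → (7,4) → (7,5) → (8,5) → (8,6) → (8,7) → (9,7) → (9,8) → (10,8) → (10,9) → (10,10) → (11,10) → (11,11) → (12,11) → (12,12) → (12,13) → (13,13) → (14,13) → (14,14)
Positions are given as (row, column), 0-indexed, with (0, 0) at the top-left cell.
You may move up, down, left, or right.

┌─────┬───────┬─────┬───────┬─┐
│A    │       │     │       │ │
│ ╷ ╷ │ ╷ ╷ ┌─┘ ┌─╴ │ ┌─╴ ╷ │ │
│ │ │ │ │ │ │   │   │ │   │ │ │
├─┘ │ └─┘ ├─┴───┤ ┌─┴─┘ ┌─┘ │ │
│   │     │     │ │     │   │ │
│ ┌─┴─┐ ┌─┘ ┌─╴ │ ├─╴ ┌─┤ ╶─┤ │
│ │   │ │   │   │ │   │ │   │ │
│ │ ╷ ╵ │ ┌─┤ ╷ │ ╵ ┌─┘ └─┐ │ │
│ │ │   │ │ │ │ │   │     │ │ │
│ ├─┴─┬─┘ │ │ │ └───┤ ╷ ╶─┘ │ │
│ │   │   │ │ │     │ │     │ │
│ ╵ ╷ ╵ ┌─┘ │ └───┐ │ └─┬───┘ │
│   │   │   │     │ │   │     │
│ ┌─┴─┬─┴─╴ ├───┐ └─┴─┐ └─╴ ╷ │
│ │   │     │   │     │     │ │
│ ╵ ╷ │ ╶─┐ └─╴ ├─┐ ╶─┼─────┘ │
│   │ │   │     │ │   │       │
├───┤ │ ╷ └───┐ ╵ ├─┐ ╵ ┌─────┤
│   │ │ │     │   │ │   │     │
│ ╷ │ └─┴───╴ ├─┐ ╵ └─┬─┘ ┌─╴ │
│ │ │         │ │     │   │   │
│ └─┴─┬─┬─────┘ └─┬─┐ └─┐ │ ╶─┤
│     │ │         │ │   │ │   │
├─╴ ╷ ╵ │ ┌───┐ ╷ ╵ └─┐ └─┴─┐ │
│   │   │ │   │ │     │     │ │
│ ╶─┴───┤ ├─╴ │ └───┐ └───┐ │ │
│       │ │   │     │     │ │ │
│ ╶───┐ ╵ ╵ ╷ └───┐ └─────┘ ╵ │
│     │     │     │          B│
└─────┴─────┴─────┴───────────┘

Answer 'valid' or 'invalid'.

Checking path validity:
Result: Invalid move at step 3: cannot move from (1, 1) to (2, 2).

invalid

Correct solution:

┌─────┬───────┬─────┬───────┬─┐
│A ↓  │       │     │       │ │
│ ╷ ╷ │ ╷ ╷ ┌─┘ ┌─╴ │ ┌─╴ ╷ │ │
│ │↓│ │ │ │ │   │   │ │   │ │ │
├─┘ │ └─┘ ├─┴───┤ ┌─┴─┘ ┌─┘ │ │
│↓ ↲│     │     │ │     │   │ │
│ ┌─┴─┐ ┌─┘ ┌─╴ │ ├─╴ ┌─┤ ╶─┤ │
│↓│   │ │   │   │ │   │ │   │ │
│ │ ╷ ╵ │ ┌─┤ ╷ │ ╵ ┌─┘ └─┐ │ │
│↓│ │   │ │ │ │ │   │     │ │ │
│ ├─┴─┬─┘ │ │ │ └───┤ ╷ ╶─┘ │ │
│↓│   │   │ │ │     │ │     │ │
│ ╵ ╷ ╵ ┌─┘ │ └───┐ │ └─┬───┘ │
│↓  │   │   │     │ │   │     │
│ ┌─┴─┬─┴─╴ ├───┐ └─┴─┐ └─╴ ╷ │
│↓│↱ ↓│↱ → ↓│   │     │     │ │
│ ╵ ╷ │ ╶─┐ └─╴ ├─┐ ╶─┼─────┘ │
│↳ ↑│↓│↑ ↰│↳ → ↓│ │   │       │
├───┤ │ ╷ └───┐ ╵ ├─┐ ╵ ┌─────┤
│   │↓│ │↑ ← ↰│↳ ↓│ │   │     │
│ ╷ │ └─┴───╴ ├─┐ ╵ └─┬─┘ ┌─╴ │
│ │ │↳ → → → ↑│ │↳ → ↓│   │   │
│ └─┴─┬─┬─────┘ └─┬─┐ └─┐ │ ╶─┤
│     │ │         │ │↳ ↓│ │   │
├─╴ ╷ ╵ │ ┌───┐ ╷ ╵ └─┐ └─┴─┐ │
│   │   │ │   │ │     │↳ → ↓│ │
│ ╶─┴───┤ ├─╴ │ └───┐ └───┐ │ │
│       │ │   │     │     │↓│ │
│ ╶───┐ ╵ ╵ ╷ └───┐ └─────┘ ╵ │
│     │     │     │        ↳ B│
└─────┴─────┴─────┴───────────┘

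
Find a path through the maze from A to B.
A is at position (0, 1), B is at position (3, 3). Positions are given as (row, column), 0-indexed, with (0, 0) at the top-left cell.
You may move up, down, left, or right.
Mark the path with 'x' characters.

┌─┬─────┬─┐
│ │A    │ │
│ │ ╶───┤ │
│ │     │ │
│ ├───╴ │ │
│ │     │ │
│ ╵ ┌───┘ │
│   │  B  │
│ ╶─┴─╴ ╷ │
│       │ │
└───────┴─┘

Finding the shortest path from (0, 1) to (3, 3):
Path length: 13 steps
Directions: down → right → right → down → left → left → down → left → down → right → right → right → up

Solution:

┌─┬─────┬─┐
│ │A    │ │
│ │ ╶───┤ │
│ │x x x│ │
│ ├───╴ │ │
│ │x x x│ │
│ ╵ ┌───┘ │
│x x│  B  │
│ ╶─┴─╴ ╷ │
│x x x x│ │
└───────┴─┘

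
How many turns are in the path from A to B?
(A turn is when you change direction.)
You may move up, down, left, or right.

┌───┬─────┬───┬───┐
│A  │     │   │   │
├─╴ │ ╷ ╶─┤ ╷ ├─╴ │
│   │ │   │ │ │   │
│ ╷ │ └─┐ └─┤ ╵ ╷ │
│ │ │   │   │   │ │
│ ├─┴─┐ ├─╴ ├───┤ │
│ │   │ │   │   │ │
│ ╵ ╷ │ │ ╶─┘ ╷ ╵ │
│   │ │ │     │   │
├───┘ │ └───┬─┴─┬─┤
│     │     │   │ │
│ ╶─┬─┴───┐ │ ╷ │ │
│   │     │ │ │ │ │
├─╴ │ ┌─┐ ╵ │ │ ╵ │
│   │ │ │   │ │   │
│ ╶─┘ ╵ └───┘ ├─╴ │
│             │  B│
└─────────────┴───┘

Directions: right, down, left, down, down, down, right, up, right, down, down, left, left, down, right, down, left, down, right, right, right, right, right, right, up, up, up, right, down, down, right, down
Number of turns: 19

Solution:

┌───┬─────┬───┬───┐
│A ↓│     │   │   │
├─╴ │ ╷ ╶─┤ ╷ ├─╴ │
│↓ ↲│ │   │ │ │   │
│ ╷ │ └─┐ └─┤ ╵ ╷ │
│↓│ │   │   │   │ │
│ ├─┴─┐ ├─╴ ├───┤ │
│↓│↱ ↓│ │   │   │ │
│ ╵ ╷ │ │ ╶─┘ ╷ ╵ │
│↳ ↑│↓│ │     │   │
├───┘ │ └───┬─┴─┬─┤
│↓ ← ↲│     │↱ ↓│ │
│ ╶─┬─┴───┐ │ ╷ │ │
│↳ ↓│     │ │↑│↓│ │
├─╴ │ ┌─┐ ╵ │ │ ╵ │
│↓ ↲│ │ │   │↑│↳ ↓│
│ ╶─┘ ╵ └───┘ ├─╴ │
│↳ → → → → → ↑│  B│
└─────────────┴───┘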